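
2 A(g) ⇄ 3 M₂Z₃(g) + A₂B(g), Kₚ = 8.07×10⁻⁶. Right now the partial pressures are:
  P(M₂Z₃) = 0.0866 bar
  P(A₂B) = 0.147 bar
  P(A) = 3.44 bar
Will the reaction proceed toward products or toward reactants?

at equilibrium

Qₚ = P(M₂Z₃)³·P(A₂B) / P(A)² = (0.0866)³·(0.147) / (3.44)² = 8.07×10⁻⁶
Qₚ = 8.07×10⁻⁶ = Kₚ, so the system is already at equilibrium.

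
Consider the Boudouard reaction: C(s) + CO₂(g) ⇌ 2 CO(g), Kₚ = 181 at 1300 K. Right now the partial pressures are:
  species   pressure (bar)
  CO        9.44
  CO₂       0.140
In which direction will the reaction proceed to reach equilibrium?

(C is a pure solid — omitted from Qₚ.)
Qₚ = P(CO)² / P(CO₂) = (9.44)² / (0.140) = 637
Qₚ = 637 > Kₚ = 181, so the reverse reaction proceeds.

reverse (toward reactants)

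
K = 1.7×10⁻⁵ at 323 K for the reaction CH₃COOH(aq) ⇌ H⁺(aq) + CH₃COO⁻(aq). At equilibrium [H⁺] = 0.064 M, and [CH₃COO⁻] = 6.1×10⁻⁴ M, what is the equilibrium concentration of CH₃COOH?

[CH₃COOH] = 2.3 M

At equilibrium, K = [H⁺]·[CH₃COO⁻] / [CH₃COOH] = 1.7×10⁻⁵.
(0.064)·(6.1×10⁻⁴) / ([CH₃COOH]) = 1.7×10⁻⁵
[CH₃COOH] = 2.30 = 2.3 M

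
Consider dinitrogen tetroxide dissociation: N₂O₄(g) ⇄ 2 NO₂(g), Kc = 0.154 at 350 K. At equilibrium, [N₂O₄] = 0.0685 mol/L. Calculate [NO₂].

[NO₂] = 0.103 mol/L

At equilibrium, Kc = [NO₂]² / [N₂O₄] = 0.154.
([NO₂])² / (0.0685) = 0.154
[NO₂]² = 0.0105 ⇒ [NO₂] = 0.103 mol/L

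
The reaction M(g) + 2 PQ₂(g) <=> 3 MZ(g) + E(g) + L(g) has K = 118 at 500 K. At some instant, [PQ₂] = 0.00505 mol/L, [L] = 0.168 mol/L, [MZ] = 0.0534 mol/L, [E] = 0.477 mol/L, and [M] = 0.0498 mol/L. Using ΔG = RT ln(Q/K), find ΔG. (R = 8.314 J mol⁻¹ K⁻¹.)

ΔG = -10.4 kJ/mol

Q = [MZ]³·[E]·[L] / ([M]·[PQ₂]²) = (0.0534)³·(0.477)·(0.168) / ((0.0498)·(0.00505)²) = 9.61
ΔG = RT ln(Q/K) = (8.314 J mol⁻¹ K⁻¹)(500 K) × ln(9.61/118)
   = (4.157 kJ/mol)(-2.508) = -10.4 kJ/mol
ΔG < 0, so the forward reaction is spontaneous (proceeds forward).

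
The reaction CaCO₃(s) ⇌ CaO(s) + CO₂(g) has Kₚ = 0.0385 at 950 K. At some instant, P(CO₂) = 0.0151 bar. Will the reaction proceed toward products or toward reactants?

(CaCO₃, CaO are pure solids — omitted from Qₚ.)
Qₚ = P(CO₂) = 0.0151
Qₚ = 0.0151 < Kₚ = 0.0385, so the forward reaction proceeds.

toward products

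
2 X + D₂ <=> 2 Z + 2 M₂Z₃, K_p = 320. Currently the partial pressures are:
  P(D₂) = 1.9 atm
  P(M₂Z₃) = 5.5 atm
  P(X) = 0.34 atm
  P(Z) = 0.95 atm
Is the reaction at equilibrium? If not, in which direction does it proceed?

Q_p = P(Z)²·P(M₂Z₃)² / (P(X)²·P(D₂)) = (0.95)²·(5.5)² / ((0.34)²·(1.9)) = 120
Q_p = 120 < K_p = 320, so the forward reaction proceeds.

forward (toward products)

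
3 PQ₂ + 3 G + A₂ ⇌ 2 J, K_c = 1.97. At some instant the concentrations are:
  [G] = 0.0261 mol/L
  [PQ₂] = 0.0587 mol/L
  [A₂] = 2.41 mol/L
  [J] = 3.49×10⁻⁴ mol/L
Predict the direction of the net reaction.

reverse (toward reactants)

Q_c = [J]² / ([PQ₂]³·[G]³·[A₂]) = (3.49×10⁻⁴)² / ((0.0587)³·(0.0261)³·(2.41)) = 14.1
Q_c = 14.1 > K_c = 1.97, so the reverse reaction proceeds.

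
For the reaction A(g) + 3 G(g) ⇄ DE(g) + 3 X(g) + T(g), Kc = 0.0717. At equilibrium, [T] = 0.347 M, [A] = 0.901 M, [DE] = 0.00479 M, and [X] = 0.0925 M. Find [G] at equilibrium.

At equilibrium, Kc = [DE]·[X]³·[T] / ([A]·[G]³) = 0.0717.
(0.00479)·(0.0925)³·(0.347) / ((0.901)·([G])³) = 0.0717
[G]³ = 2.04×10⁻⁵ ⇒ [G] = 0.0273 M

[G] = 0.0273 M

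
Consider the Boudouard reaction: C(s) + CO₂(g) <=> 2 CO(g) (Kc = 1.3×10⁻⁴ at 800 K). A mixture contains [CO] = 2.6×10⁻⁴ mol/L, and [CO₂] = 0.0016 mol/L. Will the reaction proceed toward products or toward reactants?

(C is a pure solid — omitted from Qc.)
Qc = [CO]² / [CO₂] = (2.6×10⁻⁴)² / (0.0016) = 4.2×10⁻⁵
Qc = 4.2×10⁻⁵ < Kc = 1.3×10⁻⁴, so the forward reaction proceeds.

in the forward direction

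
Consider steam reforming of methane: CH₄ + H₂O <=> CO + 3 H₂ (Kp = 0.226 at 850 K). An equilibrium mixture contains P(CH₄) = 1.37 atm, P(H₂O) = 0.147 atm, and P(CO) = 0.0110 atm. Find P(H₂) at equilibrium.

At equilibrium, Kp = P(CO)·P(H₂)³ / (P(CH₄)·P(H₂O)) = 0.226.
(0.0110)·(P(H₂))³ / ((1.37)·(0.147)) = 0.226
P(H₂)³ = 4.14 ⇒ P(H₂) = 1.61 atm

P(H₂) = 1.61 atm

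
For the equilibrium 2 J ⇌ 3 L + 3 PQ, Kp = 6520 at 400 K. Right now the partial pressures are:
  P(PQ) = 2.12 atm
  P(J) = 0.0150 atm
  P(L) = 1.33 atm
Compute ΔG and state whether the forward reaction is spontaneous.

Qp = P(L)³·P(PQ)³ / P(J)² = (1.33)³·(2.12)³ / (0.0150)² = 99600
ΔG = RT ln(Qp/Kp) = (8.314 J mol⁻¹ K⁻¹)(400 K) × ln(99600/6520)
   = (3.326 kJ/mol)(2.726) = 9.07 kJ/mol
ΔG > 0, so the forward reaction is non-spontaneous (proceeds in reverse).

ΔG = 9.07 kJ/mol; the forward reaction is non-spontaneous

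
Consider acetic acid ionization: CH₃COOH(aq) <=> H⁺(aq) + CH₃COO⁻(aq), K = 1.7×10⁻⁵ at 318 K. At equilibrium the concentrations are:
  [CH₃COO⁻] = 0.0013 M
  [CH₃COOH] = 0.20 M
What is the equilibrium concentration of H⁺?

At equilibrium, K = [H⁺]·[CH₃COO⁻] / [CH₃COOH] = 1.7×10⁻⁵.
([H⁺])·(0.0013) / (0.20) = 1.7×10⁻⁵
[H⁺] = 0.00262 = 0.0026 M

[H⁺] = 0.0026 M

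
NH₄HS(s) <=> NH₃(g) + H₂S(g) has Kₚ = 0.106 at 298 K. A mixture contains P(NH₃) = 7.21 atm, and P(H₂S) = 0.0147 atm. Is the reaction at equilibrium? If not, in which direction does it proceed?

(NH₄HS is a pure solid — omitted from Qₚ.)
Qₚ = P(NH₃)·P(H₂S) = (7.21)·(0.0147) = 0.106
Qₚ = 0.106 = Kₚ, so the system is already at equilibrium.

no net change (already at equilibrium)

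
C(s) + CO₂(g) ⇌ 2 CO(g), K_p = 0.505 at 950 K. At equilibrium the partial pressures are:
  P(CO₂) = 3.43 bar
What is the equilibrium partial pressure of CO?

P(CO) = 1.32 bar

(C is a pure solid — omitted from K_p.)
At equilibrium, K_p = P(CO)² / P(CO₂) = 0.505.
(P(CO))² / (3.43) = 0.505
P(CO)² = 1.73 ⇒ P(CO) = 1.32 bar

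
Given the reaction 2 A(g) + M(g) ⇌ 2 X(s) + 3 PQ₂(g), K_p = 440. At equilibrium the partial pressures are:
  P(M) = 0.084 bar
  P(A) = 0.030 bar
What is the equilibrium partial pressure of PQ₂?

(X is a pure solid — omitted from K_p.)
At equilibrium, K_p = P(PQ₂)³ / (P(A)²·P(M)) = 440.
(P(PQ₂))³ / ((0.030)²·(0.084)) = 440
P(PQ₂)³ = 0.0333 ⇒ P(PQ₂) = 0.32 bar

P(PQ₂) = 0.32 bar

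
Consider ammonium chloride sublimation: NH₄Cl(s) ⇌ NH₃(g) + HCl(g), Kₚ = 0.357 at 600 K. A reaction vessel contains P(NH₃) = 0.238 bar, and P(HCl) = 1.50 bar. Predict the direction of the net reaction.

at equilibrium

(NH₄Cl is a pure solid — omitted from Qₚ.)
Qₚ = P(NH₃)·P(HCl) = (0.238)·(1.50) = 0.357
Qₚ = 0.357 = Kₚ, so the system is already at equilibrium.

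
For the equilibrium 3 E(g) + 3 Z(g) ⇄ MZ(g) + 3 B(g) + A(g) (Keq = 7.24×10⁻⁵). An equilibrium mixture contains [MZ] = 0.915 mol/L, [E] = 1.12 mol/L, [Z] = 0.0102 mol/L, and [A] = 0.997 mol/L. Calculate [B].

[B] = 4.91×10⁻⁴ mol/L

At equilibrium, Keq = [MZ]·[B]³·[A] / ([E]³·[Z]³) = 7.24×10⁻⁵.
(0.915)·([B])³·(0.997) / ((1.12)³·(0.0102)³) = 7.24×10⁻⁵
[B]³ = 1.18×10⁻¹⁰ ⇒ [B] = 4.91×10⁻⁴ mol/L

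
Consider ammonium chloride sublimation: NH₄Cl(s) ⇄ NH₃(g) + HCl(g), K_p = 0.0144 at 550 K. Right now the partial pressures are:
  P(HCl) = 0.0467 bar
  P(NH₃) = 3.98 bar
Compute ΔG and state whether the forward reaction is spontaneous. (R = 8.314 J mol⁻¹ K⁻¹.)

(NH₄Cl is a pure solid — omitted from Q_p.)
Q_p = P(NH₃)·P(HCl) = (3.98)·(0.0467) = 0.186
ΔG = RT ln(Q_p/K_p) = (8.314 J mol⁻¹ K⁻¹)(550 K) × ln(0.186/0.0144)
   = (4.573 kJ/mol)(2.559) = 11.7 kJ/mol
ΔG > 0, so the forward reaction is non-spontaneous (proceeds in reverse).

ΔG = 11.7 kJ/mol; the forward reaction is non-spontaneous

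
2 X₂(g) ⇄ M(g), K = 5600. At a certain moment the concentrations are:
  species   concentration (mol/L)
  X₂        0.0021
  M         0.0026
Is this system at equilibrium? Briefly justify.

Q = [M] / [X₂]² = (0.0026) / (0.0021)² = 590
Q = 590 < K = 5600: net forward reaction.

no; Q < K, reaction proceeds forward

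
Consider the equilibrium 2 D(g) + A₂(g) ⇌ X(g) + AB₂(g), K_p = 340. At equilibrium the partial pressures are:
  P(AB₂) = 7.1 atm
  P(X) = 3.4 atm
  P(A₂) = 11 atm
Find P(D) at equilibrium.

At equilibrium, K_p = P(X)·P(AB₂) / (P(D)²·P(A₂)) = 340.
(3.4)·(7.1) / ((P(D))²·(11)) = 340
P(D)² = 0.00645 ⇒ P(D) = 0.080 atm

P(D) = 0.080 atm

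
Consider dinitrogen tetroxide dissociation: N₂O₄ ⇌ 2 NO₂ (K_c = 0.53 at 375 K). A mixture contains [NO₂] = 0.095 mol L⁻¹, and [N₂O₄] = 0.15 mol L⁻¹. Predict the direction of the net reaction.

toward products

Q_c = [NO₂]² / [N₂O₄] = (0.095)² / (0.15) = 0.060
Q_c = 0.060 < K_c = 0.53, so the forward reaction proceeds.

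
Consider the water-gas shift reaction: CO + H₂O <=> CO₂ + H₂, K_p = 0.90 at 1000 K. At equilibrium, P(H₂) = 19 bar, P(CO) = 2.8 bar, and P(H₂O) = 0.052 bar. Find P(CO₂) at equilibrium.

P(CO₂) = 0.0069 bar

At equilibrium, K_p = P(CO₂)·P(H₂) / (P(CO)·P(H₂O)) = 0.90.
(P(CO₂))·(19) / ((2.8)·(0.052)) = 0.90
P(CO₂) = 0.00690 = 0.0069 bar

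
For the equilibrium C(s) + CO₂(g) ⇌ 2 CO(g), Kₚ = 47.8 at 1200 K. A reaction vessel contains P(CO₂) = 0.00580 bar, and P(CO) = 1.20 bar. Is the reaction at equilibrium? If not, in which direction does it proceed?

(C is a pure solid — omitted from Qₚ.)
Qₚ = P(CO)² / P(CO₂) = (1.20)² / (0.00580) = 248
Qₚ = 248 > Kₚ = 47.8, so the reverse reaction proceeds.

in the reverse direction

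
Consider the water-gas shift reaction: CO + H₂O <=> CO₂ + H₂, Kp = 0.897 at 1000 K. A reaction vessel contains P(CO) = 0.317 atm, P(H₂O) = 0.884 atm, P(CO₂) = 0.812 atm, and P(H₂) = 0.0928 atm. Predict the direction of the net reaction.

in the forward direction

Qp = P(CO₂)·P(H₂) / (P(CO)·P(H₂O)) = (0.812)·(0.0928) / ((0.317)·(0.884)) = 0.269
Qp = 0.269 < Kp = 0.897, so the forward reaction proceeds.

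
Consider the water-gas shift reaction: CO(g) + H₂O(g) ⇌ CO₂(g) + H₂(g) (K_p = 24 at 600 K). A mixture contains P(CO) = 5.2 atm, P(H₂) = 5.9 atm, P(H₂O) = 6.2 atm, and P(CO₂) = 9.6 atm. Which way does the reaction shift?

Q_p = P(CO₂)·P(H₂) / (P(CO)·P(H₂O)) = (9.6)·(5.9) / ((5.2)·(6.2)) = 1.8
Q_p = 1.8 < K_p = 24, so the forward reaction proceeds.

forward (toward products)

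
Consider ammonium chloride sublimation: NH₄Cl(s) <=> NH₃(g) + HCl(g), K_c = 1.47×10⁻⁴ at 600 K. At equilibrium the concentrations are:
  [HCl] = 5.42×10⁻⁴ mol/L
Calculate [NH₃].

[NH₃] = 0.271 mol/L

(NH₄Cl is a pure solid — omitted from K_c.)
At equilibrium, K_c = [NH₃]·[HCl] = 1.47×10⁻⁴.
([NH₃])·(5.42×10⁻⁴) = 1.47×10⁻⁴
[NH₃] = 0.271 mol/L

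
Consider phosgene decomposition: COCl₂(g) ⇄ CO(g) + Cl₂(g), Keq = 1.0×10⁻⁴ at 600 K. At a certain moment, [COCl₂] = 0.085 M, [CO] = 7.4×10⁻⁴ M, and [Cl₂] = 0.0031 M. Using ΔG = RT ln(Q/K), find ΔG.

ΔG = -6.53 kJ/mol

Q = [CO]·[Cl₂] / [COCl₂] = (7.4×10⁻⁴)·(0.0031) / (0.085) = 2.70×10⁻⁵
ΔG = RT ln(Q/Keq) = (8.314 J mol⁻¹ K⁻¹)(600 K) × ln(2.70×10⁻⁵/1.0×10⁻⁴)
   = (4.988 kJ/mol)(-1.309) = -6.53 kJ/mol
ΔG < 0, so the forward reaction is spontaneous (proceeds forward).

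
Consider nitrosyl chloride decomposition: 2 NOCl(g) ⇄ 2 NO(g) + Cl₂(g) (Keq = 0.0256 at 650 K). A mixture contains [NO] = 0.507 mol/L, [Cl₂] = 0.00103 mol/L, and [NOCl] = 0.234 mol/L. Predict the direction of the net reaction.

Q = [NO]²·[Cl₂] / [NOCl]² = (0.507)²·(0.00103) / (0.234)² = 0.00484
Q = 0.00484 < Keq = 0.0256, so the forward reaction proceeds.

forward (toward products)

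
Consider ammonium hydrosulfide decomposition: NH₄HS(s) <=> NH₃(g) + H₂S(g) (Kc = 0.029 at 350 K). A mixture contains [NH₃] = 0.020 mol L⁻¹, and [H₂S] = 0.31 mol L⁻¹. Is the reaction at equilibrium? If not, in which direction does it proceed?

in the forward direction

(NH₄HS is a pure solid — omitted from Qc.)
Qc = [NH₃]·[H₂S] = (0.020)·(0.31) = 0.0062
Qc = 0.0062 < Kc = 0.029, so the forward reaction proceeds.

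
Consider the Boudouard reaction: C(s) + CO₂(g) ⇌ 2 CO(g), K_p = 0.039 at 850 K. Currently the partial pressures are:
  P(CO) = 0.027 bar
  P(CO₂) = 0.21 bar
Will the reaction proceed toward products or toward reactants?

(C is a pure solid — omitted from Q_p.)
Q_p = P(CO)² / P(CO₂) = (0.027)² / (0.21) = 0.0035
Q_p = 0.0035 < K_p = 0.039, so the forward reaction proceeds.

forward (toward products)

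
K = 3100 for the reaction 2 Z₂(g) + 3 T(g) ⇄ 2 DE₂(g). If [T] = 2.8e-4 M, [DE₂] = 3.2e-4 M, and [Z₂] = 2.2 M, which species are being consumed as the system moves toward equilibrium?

Z₂, T (reactants)

Q = [DE₂]² / ([Z₂]²·[T]³) = (3.2e-4)² / ((2.2)²·(2.8e-4)³) = 960
Q = 960 < K = 3100: net forward reaction.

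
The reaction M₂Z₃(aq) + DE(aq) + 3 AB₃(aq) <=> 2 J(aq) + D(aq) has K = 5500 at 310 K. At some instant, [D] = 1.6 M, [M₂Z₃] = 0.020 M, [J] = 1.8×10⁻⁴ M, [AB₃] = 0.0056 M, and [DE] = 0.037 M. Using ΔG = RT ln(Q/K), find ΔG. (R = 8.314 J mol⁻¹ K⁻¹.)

Q = [J]²·[D] / ([M₂Z₃]·[DE]·[AB₃]³) = (1.8×10⁻⁴)²·(1.6) / ((0.020)·(0.037)·(0.0056)³) = 399
ΔG = RT ln(Q/K) = (8.314 J mol⁻¹ K⁻¹)(310 K) × ln(399/5500)
   = (2.577 kJ/mol)(-2.624) = -6.76 kJ/mol
ΔG < 0, so the forward reaction is spontaneous (proceeds forward).

ΔG = -6.76 kJ/mol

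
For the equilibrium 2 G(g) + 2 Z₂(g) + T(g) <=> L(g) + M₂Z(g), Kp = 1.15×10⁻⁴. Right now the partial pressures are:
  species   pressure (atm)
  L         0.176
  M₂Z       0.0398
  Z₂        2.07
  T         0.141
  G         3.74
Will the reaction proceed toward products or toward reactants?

reverse (toward reactants)

Qp = P(L)·P(M₂Z) / (P(G)²·P(Z₂)²·P(T)) = (0.176)·(0.0398) / ((3.74)²·(2.07)²·(0.141)) = 8.29×10⁻⁴
Qp = 8.29×10⁻⁴ > Kp = 1.15×10⁻⁴, so the reverse reaction proceeds.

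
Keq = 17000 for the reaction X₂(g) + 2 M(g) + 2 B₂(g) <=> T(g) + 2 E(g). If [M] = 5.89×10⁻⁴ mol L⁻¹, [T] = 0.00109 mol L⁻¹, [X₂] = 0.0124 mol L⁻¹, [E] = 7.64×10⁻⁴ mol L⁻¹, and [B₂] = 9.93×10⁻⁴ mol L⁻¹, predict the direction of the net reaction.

toward reactants

Q = [T]·[E]² / ([X₂]·[M]²·[B₂]²) = (0.00109)·(7.64×10⁻⁴)² / ((0.0124)·(5.89×10⁻⁴)²·(9.93×10⁻⁴)²) = 1.50×10⁵
Q = 1.50×10⁵ > Keq = 17000, so the reverse reaction proceeds.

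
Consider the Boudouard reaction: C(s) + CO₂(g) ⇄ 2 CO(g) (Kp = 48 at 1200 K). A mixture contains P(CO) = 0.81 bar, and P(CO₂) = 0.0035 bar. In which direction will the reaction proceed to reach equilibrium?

(C is a pure solid — omitted from Qp.)
Qp = P(CO)² / P(CO₂) = (0.81)² / (0.0035) = 190
Qp = 190 > Kp = 48, so the reverse reaction proceeds.

to the left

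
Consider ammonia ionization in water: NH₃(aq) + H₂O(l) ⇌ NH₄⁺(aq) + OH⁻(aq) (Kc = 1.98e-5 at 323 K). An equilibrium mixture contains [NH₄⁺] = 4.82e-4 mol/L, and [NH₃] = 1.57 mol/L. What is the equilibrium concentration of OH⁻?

[OH⁻] = 0.0645 mol/L

(H₂O is a pure liquid — omitted from Kc.)
At equilibrium, Kc = [NH₄⁺]·[OH⁻] / [NH₃] = 1.98e-5.
(4.82e-4)·([OH⁻]) / (1.57) = 1.98e-5
[OH⁻] = 0.0645 mol/L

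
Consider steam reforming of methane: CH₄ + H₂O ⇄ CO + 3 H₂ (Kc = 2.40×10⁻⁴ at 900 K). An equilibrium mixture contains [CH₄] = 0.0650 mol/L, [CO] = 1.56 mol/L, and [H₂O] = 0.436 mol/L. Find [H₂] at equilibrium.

[H₂] = 0.0163 mol/L

At equilibrium, Kc = [CO]·[H₂]³ / ([CH₄]·[H₂O]) = 2.40×10⁻⁴.
(1.56)·([H₂])³ / ((0.0650)·(0.436)) = 2.40×10⁻⁴
[H₂]³ = 4.36×10⁻⁶ ⇒ [H₂] = 0.0163 mol/L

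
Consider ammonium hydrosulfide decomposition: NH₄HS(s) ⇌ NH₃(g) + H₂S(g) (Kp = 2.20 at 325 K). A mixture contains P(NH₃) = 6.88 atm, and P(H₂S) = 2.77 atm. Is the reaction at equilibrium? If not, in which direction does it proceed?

in the reverse direction

(NH₄HS is a pure solid — omitted from Qp.)
Qp = P(NH₃)·P(H₂S) = (6.88)·(2.77) = 19.1
Qp = 19.1 > Kp = 2.20, so the reverse reaction proceeds.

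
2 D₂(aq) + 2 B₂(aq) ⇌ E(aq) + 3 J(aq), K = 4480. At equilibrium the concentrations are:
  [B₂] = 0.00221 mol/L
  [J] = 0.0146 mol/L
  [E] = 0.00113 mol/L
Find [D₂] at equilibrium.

[D₂] = 4.01e-4 mol/L

At equilibrium, K = [E]·[J]³ / ([D₂]²·[B₂]²) = 4480.
(0.00113)·(0.0146)³ / (([D₂])²·(0.00221)²) = 4480
[D₂]² = 1.61e-7 ⇒ [D₂] = 4.01e-4 mol/L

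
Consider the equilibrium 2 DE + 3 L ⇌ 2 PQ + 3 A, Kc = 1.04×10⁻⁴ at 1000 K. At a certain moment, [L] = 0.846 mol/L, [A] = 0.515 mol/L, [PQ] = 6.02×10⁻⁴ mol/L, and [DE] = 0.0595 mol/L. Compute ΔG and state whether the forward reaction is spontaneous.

ΔG = -12.5 kJ/mol; the forward reaction is spontaneous

Qc = [PQ]²·[A]³ / ([DE]²·[L]³) = (6.02×10⁻⁴)²·(0.515)³ / ((0.0595)²·(0.846)³) = 2.31×10⁻⁵
ΔG = RT ln(Qc/Kc) = (8.314 J mol⁻¹ K⁻¹)(1000 K) × ln(2.31×10⁻⁵/1.04×10⁻⁴)
   = (8.314 kJ/mol)(-1.505) = -12.5 kJ/mol
ΔG < 0, so the forward reaction is spontaneous (proceeds forward).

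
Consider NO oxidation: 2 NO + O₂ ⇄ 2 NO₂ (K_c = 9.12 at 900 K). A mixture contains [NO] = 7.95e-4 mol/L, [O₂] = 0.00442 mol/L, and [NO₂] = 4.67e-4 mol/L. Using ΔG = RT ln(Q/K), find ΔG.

Q_c = [NO₂]² / ([NO]²·[O₂]) = (4.67e-4)² / ((7.95e-4)²·(0.00442)) = 78.1
ΔG = RT ln(Q_c/K_c) = (8.314 J mol⁻¹ K⁻¹)(900 K) × ln(78.1/9.12)
   = (7.483 kJ/mol)(2.148) = 16.1 kJ/mol
ΔG > 0, so the forward reaction is non-spontaneous (proceeds in reverse).

ΔG = 16.1 kJ/mol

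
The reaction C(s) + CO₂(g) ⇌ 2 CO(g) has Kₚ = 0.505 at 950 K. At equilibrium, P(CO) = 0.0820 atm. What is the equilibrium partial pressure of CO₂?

(C is a pure solid — omitted from Kₚ.)
At equilibrium, Kₚ = P(CO)² / P(CO₂) = 0.505.
(0.0820)² / (P(CO₂)) = 0.505
P(CO₂) = 0.0133 atm

P(CO₂) = 0.0133 atm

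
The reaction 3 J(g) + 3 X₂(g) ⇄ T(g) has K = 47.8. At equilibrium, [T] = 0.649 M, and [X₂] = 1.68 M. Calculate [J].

[J] = 0.142 M

At equilibrium, K = [T] / ([J]³·[X₂]³) = 47.8.
(0.649) / (([J])³·(1.68)³) = 47.8
[J]³ = 0.00286 ⇒ [J] = 0.142 M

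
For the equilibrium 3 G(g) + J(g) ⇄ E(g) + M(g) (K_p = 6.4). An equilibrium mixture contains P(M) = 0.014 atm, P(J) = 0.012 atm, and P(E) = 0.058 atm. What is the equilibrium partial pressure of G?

P(G) = 0.22 atm

At equilibrium, K_p = P(E)·P(M) / (P(G)³·P(J)) = 6.4.
(0.058)·(0.014) / ((P(G))³·(0.012)) = 6.4
P(G)³ = 0.0106 ⇒ P(G) = 0.22 atm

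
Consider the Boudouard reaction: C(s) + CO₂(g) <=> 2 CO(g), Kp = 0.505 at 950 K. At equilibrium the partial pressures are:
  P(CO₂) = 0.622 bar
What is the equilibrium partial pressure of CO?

P(CO) = 0.560 bar

(C is a pure solid — omitted from Kp.)
At equilibrium, Kp = P(CO)² / P(CO₂) = 0.505.
(P(CO))² / (0.622) = 0.505
P(CO)² = 0.314 ⇒ P(CO) = 0.560 bar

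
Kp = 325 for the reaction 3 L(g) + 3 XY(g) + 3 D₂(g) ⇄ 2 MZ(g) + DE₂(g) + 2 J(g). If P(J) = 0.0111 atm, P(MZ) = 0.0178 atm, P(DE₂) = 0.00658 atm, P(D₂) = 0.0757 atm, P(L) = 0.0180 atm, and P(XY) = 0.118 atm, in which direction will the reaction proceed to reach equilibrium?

in the forward direction

Qp = P(MZ)²·P(DE₂)·P(J)² / (P(L)³·P(XY)³·P(D₂)³) = (0.0178)²·(0.00658)·(0.0111)² / ((0.0180)³·(0.118)³·(0.0757)³) = 61.8
Qp = 61.8 < Kp = 325, so the forward reaction proceeds.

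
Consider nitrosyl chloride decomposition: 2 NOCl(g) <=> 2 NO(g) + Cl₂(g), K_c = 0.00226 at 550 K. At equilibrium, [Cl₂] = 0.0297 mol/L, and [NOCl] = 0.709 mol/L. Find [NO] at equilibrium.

At equilibrium, K_c = [NO]²·[Cl₂] / [NOCl]² = 0.00226.
([NO])²·(0.0297) / (0.709)² = 0.00226
[NO]² = 0.0383 ⇒ [NO] = 0.196 mol/L

[NO] = 0.196 mol/L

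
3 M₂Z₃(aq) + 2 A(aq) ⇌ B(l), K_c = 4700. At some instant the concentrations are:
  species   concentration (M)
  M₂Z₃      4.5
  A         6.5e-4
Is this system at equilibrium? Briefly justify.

(B is a pure liquid — omitted from Q_c.)
Q_c = 1 / ([M₂Z₃]³·[A]²) = 1 / ((4.5)³·(6.5e-4)²) = 26000
Q_c = 26000 > K_c = 4700: net reverse reaction.

no; Q > K, reaction proceeds in reverse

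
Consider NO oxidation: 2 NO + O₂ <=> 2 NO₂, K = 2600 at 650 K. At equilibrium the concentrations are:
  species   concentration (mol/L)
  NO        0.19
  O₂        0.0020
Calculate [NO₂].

[NO₂] = 0.43 mol/L

At equilibrium, K = [NO₂]² / ([NO]²·[O₂]) = 2600.
([NO₂])² / ((0.19)²·(0.0020)) = 2600
[NO₂]² = 0.188 ⇒ [NO₂] = 0.43 mol/L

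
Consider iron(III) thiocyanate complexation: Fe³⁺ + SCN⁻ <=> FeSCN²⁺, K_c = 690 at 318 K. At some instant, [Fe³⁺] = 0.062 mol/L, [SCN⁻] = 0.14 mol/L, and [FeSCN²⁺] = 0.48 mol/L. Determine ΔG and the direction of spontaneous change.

ΔG = -6.67 kJ/mol; the forward reaction is spontaneous

Q_c = [FeSCN²⁺] / ([Fe³⁺]·[SCN⁻]) = (0.48) / ((0.062)·(0.14)) = 55.3
ΔG = RT ln(Q_c/K_c) = (8.314 J mol⁻¹ K⁻¹)(318 K) × ln(55.3/690)
   = (2.644 kJ/mol)(-2.524) = -6.67 kJ/mol
ΔG < 0, so the forward reaction is spontaneous (proceeds forward).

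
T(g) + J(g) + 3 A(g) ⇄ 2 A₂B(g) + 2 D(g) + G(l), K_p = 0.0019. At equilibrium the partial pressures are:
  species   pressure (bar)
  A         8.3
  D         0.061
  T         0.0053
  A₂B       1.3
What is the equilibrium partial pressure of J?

(G is a pure liquid — omitted from K_p.)
At equilibrium, K_p = P(A₂B)²·P(D)² / (P(T)·P(J)·P(A)³) = 0.0019.
(1.3)²·(0.061)² / ((0.0053)·(P(J))·(8.3)³) = 0.0019
P(J) = 1.09 = 1.1 bar

P(J) = 1.1 bar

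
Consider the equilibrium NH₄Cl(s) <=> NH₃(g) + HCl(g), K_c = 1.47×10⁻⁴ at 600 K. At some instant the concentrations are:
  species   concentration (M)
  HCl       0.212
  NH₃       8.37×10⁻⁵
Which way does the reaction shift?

(NH₄Cl is a pure solid — omitted from Q_c.)
Q_c = [NH₃]·[HCl] = (8.37×10⁻⁵)·(0.212) = 1.77×10⁻⁵
Q_c = 1.77×10⁻⁵ < K_c = 1.47×10⁻⁴, so the forward reaction proceeds.

toward products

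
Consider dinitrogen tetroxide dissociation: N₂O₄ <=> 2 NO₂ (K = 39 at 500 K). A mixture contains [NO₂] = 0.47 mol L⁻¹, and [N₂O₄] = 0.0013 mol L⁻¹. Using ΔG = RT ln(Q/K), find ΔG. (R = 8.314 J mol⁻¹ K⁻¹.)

ΔG = 6.12 kJ/mol

Q = [NO₂]² / [N₂O₄] = (0.47)² / (0.0013) = 170
ΔG = RT ln(Q/K) = (8.314 J mol⁻¹ K⁻¹)(500 K) × ln(170/39)
   = (4.157 kJ/mol)(1.472) = 6.12 kJ/mol
ΔG > 0, so the forward reaction is non-spontaneous (proceeds in reverse).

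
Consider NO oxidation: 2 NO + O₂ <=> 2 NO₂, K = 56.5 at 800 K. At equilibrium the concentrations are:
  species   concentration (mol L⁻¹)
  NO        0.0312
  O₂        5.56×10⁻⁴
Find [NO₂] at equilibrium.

At equilibrium, K = [NO₂]² / ([NO]²·[O₂]) = 56.5.
([NO₂])² / ((0.0312)²·(5.56×10⁻⁴)) = 56.5
[NO₂]² = 3.06×10⁻⁵ ⇒ [NO₂] = 0.00553 mol L⁻¹

[NO₂] = 0.00553 mol L⁻¹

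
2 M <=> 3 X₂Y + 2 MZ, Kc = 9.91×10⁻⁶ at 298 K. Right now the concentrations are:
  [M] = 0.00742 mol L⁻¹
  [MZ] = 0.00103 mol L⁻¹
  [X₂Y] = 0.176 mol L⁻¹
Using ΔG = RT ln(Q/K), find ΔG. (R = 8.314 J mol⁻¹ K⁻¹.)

Qc = [X₂Y]³·[MZ]² / [M]² = (0.176)³·(0.00103)² / (0.00742)² = 1.05×10⁻⁴
ΔG = RT ln(Qc/Kc) = (8.314 J mol⁻¹ K⁻¹)(298 K) × ln(1.05×10⁻⁴/9.91×10⁻⁶)
   = (2.478 kJ/mol)(2.360) = 5.85 kJ/mol
ΔG > 0, so the forward reaction is non-spontaneous (proceeds in reverse).

ΔG = 5.85 kJ/mol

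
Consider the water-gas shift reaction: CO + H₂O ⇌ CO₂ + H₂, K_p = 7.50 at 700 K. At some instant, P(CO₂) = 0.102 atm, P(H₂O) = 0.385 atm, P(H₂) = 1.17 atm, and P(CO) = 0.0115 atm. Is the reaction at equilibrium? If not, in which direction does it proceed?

reverse (toward reactants)

Q_p = P(CO₂)·P(H₂) / (P(CO)·P(H₂O)) = (0.102)·(1.17) / ((0.0115)·(0.385)) = 27.0
Q_p = 27.0 > K_p = 7.50, so the reverse reaction proceeds.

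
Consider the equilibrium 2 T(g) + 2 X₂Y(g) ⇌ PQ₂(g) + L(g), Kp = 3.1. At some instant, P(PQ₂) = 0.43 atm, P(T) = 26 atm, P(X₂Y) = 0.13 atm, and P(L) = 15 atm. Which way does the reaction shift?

Qp = P(PQ₂)·P(L) / (P(T)²·P(X₂Y)²) = (0.43)·(15) / ((26)²·(0.13)²) = 0.56
Qp = 0.56 < Kp = 3.1, so the forward reaction proceeds.

to the right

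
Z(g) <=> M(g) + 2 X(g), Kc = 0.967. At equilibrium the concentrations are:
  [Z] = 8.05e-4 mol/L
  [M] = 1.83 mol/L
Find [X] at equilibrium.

[X] = 0.0206 mol/L

At equilibrium, Kc = [M]·[X]² / [Z] = 0.967.
(1.83)·([X])² / (8.05e-4) = 0.967
[X]² = 4.25e-4 ⇒ [X] = 0.0206 mol/L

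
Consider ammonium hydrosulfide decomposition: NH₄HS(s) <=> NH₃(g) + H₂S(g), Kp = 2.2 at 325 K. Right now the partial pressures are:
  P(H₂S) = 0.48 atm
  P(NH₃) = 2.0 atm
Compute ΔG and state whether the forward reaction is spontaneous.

ΔG = -2.24 kJ/mol; the forward reaction is spontaneous

(NH₄HS is a pure solid — omitted from Qp.)
Qp = P(NH₃)·P(H₂S) = (2.0)·(0.48) = 0.960
ΔG = RT ln(Qp/Kp) = (8.314 J mol⁻¹ K⁻¹)(325 K) × ln(0.960/2.2)
   = (2.702 kJ/mol)(-0.8293) = -2.24 kJ/mol
ΔG < 0, so the forward reaction is spontaneous (proceeds forward).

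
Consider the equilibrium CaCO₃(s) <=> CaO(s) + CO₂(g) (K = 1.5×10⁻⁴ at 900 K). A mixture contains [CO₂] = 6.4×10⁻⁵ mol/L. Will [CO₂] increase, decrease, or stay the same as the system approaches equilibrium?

(CaCO₃, CaO are pure solids — omitted from Q.)
Q = [CO₂] = 6.4×10⁻⁵
Q = 6.4×10⁻⁵ < K = 1.5×10⁻⁴: net forward reaction.
CO₂ is a product, so it increases.

increase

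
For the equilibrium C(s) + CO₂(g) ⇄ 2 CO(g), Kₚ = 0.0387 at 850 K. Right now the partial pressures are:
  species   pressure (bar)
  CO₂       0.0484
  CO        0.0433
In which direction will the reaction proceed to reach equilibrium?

no net change (already at equilibrium)

(C is a pure solid — omitted from Qₚ.)
Qₚ = P(CO)² / P(CO₂) = (0.0433)² / (0.0484) = 0.0387
Qₚ = 0.0387 = Kₚ, so the system is already at equilibrium.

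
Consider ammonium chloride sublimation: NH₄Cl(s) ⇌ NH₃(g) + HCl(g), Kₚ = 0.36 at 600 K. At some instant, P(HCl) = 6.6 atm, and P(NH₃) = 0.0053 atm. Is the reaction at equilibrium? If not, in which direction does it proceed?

(NH₄Cl is a pure solid — omitted from Qₚ.)
Qₚ = P(NH₃)·P(HCl) = (0.0053)·(6.6) = 0.035
Qₚ = 0.035 < Kₚ = 0.36, so the forward reaction proceeds.

forward (toward products)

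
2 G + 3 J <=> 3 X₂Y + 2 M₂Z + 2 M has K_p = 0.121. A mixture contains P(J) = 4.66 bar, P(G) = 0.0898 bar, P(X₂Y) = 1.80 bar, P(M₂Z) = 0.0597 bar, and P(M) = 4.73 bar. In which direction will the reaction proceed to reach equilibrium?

Q_p = P(X₂Y)³·P(M₂Z)²·P(M)² / (P(G)²·P(J)³) = (1.80)³·(0.0597)²·(4.73)² / ((0.0898)²·(4.66)³) = 0.570
Q_p = 0.570 > K_p = 0.121, so the reverse reaction proceeds.

reverse (toward reactants)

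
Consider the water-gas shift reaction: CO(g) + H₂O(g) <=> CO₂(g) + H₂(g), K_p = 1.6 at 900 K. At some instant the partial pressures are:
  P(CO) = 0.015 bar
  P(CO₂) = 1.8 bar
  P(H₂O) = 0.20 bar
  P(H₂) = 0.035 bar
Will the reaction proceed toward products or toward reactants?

Q_p = P(CO₂)·P(H₂) / (P(CO)·P(H₂O)) = (1.8)·(0.035) / ((0.015)·(0.20)) = 21
Q_p = 21 > K_p = 1.6, so the reverse reaction proceeds.

toward reactants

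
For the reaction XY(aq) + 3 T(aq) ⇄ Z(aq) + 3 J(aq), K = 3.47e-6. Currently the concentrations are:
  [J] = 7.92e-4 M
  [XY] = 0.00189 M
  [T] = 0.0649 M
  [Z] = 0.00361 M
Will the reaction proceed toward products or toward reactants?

at equilibrium

Q = [Z]·[J]³ / ([XY]·[T]³) = (0.00361)·(7.92e-4)³ / ((0.00189)·(0.0649)³) = 3.47e-6
Q = 3.47e-6 = K, so the system is already at equilibrium.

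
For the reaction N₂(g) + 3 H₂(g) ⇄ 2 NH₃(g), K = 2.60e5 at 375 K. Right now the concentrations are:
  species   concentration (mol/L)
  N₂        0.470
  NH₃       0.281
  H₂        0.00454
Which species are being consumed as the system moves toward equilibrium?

NH₃ (products)

Q = [NH₃]² / ([N₂]·[H₂]³) = (0.281)² / ((0.470)·(0.00454)³) = 1.80e6
Q = 1.80e6 > K = 2.60e5: net reverse reaction.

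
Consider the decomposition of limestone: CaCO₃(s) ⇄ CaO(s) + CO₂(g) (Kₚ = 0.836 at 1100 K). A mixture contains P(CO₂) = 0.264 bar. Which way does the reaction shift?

toward products

(CaCO₃, CaO are pure solids — omitted from Qₚ.)
Qₚ = P(CO₂) = 0.264
Qₚ = 0.264 < Kₚ = 0.836, so the forward reaction proceeds.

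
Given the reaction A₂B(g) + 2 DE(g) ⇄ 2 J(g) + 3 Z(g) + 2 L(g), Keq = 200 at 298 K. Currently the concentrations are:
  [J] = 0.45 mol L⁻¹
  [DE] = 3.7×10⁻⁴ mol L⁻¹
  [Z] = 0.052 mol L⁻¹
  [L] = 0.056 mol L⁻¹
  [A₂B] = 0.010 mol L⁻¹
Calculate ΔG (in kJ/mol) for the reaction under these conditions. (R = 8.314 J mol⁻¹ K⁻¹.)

ΔG = -2.78 kJ/mol

Q = [J]²·[Z]³·[L]² / ([A₂B]·[DE]²) = (0.45)²·(0.052)³·(0.056)² / ((0.010)·(3.7×10⁻⁴)²) = 65.2
ΔG = RT ln(Q/Keq) = (8.314 J mol⁻¹ K⁻¹)(298 K) × ln(65.2/200)
   = (2.478 kJ/mol)(-1.121) = -2.78 kJ/mol
ΔG < 0, so the forward reaction is spontaneous (proceeds forward).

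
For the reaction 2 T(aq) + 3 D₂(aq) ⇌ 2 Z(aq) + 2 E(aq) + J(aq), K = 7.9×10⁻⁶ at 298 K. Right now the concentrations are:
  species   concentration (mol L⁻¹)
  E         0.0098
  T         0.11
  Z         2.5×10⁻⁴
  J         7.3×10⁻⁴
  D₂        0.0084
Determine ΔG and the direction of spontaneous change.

Q = [Z]²·[E]²·[J] / ([T]²·[D₂]³) = (2.5×10⁻⁴)²·(0.0098)²·(7.3×10⁻⁴) / ((0.11)²·(0.0084)³) = 6.11×10⁻⁷
ΔG = RT ln(Q/K) = (8.314 J mol⁻¹ K⁻¹)(298 K) × ln(6.11×10⁻⁷/7.9×10⁻⁶)
   = (2.478 kJ/mol)(-2.560) = -6.34 kJ/mol
ΔG < 0, so the forward reaction is spontaneous (proceeds forward).

ΔG = -6.34 kJ/mol; the forward reaction is spontaneous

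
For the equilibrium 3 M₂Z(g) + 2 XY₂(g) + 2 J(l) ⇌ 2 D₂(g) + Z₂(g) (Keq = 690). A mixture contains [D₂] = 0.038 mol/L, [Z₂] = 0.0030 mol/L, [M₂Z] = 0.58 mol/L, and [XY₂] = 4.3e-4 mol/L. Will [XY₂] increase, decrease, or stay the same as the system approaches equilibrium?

decrease

(J is a pure liquid — omitted from Q.)
Q = [D₂]²·[Z₂] / ([M₂Z]³·[XY₂]²) = (0.038)²·(0.0030) / ((0.58)³·(4.3e-4)²) = 120
Q = 120 < Keq = 690: net forward reaction.
XY₂ is a reactant, so it decreases.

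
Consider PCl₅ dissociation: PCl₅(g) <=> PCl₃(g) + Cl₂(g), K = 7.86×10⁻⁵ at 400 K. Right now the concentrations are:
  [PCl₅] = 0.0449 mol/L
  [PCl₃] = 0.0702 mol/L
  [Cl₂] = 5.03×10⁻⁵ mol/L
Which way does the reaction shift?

Q = [PCl₃]·[Cl₂] / [PCl₅] = (0.0702)·(5.03×10⁻⁵) / (0.0449) = 7.86×10⁻⁵
Q = 7.86×10⁻⁵ = K, so the system is already at equilibrium.

neither direction; the system is at equilibrium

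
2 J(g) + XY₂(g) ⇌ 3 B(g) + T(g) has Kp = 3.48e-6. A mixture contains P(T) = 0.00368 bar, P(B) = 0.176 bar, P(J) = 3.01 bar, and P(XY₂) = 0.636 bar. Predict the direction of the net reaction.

Qp = P(B)³·P(T) / (P(J)²·P(XY₂)) = (0.176)³·(0.00368) / ((3.01)²·(0.636)) = 3.48e-6
Qp = 3.48e-6 = Kp, so the system is already at equilibrium.

no net change (already at equilibrium)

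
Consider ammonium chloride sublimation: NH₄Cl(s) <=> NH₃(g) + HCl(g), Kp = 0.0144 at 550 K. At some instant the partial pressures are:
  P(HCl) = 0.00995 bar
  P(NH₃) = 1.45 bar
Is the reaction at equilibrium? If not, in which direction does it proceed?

(NH₄Cl is a pure solid — omitted from Qp.)
Qp = P(NH₃)·P(HCl) = (1.45)·(0.00995) = 0.0144
Qp = 0.0144 = Kp, so the system is already at equilibrium.

no net change (already at equilibrium)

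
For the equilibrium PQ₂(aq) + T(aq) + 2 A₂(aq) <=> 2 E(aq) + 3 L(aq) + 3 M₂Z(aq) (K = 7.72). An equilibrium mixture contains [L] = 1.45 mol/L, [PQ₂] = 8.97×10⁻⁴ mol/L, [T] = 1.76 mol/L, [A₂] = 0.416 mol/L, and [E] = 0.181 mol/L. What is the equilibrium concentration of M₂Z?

[M₂Z] = 0.276 mol/L

At equilibrium, K = [E]²·[L]³·[M₂Z]³ / ([PQ₂]·[T]·[A₂]²) = 7.72.
(0.181)²·(1.45)³·([M₂Z])³ / ((8.97×10⁻⁴)·(1.76)·(0.416)²) = 7.72
[M₂Z]³ = 0.0211 ⇒ [M₂Z] = 0.276 mol/L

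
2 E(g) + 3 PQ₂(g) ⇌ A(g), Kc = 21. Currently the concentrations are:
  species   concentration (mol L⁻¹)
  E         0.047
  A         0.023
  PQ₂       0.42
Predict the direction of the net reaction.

reverse (toward reactants)

Qc = [A] / ([E]²·[PQ₂]³) = (0.023) / ((0.047)²·(0.42)³) = 140
Qc = 140 > Kc = 21, so the reverse reaction proceeds.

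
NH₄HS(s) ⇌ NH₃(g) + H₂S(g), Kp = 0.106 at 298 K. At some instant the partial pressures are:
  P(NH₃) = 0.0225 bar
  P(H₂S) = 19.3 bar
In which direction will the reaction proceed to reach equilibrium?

reverse (toward reactants)

(NH₄HS is a pure solid — omitted from Qp.)
Qp = P(NH₃)·P(H₂S) = (0.0225)·(19.3) = 0.434
Qp = 0.434 > Kp = 0.106, so the reverse reaction proceeds.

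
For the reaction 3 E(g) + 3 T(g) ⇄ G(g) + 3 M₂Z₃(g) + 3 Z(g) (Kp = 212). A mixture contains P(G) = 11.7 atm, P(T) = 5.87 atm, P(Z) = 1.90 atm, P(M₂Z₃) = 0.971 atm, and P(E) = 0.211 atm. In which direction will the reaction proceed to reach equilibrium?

in the forward direction

Qp = P(G)·P(M₂Z₃)³·P(Z)³ / (P(E)³·P(T)³) = (11.7)·(0.971)³·(1.90)³ / ((0.211)³·(5.87)³) = 38.7
Qp = 38.7 < Kp = 212, so the forward reaction proceeds.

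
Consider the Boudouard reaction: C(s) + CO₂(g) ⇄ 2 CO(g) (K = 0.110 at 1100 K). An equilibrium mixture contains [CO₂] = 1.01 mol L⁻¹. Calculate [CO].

[CO] = 0.333 mol L⁻¹

(C is a pure solid — omitted from K.)
At equilibrium, K = [CO]² / [CO₂] = 0.110.
([CO])² / (1.01) = 0.110
[CO]² = 0.111 ⇒ [CO] = 0.333 mol L⁻¹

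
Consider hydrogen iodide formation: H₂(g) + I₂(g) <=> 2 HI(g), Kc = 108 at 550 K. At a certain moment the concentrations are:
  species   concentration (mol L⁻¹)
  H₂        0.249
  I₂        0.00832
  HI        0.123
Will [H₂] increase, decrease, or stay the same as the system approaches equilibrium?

decrease

Qc = [HI]² / ([H₂]·[I₂]) = (0.123)² / ((0.249)·(0.00832)) = 7.30
Qc = 7.30 < Kc = 108: net forward reaction.
H₂ is a reactant, so it decreases.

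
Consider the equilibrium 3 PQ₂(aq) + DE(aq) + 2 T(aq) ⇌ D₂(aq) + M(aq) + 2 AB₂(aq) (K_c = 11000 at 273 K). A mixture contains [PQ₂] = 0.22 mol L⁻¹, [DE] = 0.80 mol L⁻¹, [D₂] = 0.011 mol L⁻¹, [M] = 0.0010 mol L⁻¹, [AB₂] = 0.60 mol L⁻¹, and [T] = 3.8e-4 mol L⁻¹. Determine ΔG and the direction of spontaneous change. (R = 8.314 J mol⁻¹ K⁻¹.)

ΔG = -2.79 kJ/mol; the forward reaction is spontaneous

Q_c = [D₂]·[M]·[AB₂]² / ([PQ₂]³·[DE]·[T]²) = (0.011)·(0.0010)·(0.60)² / ((0.22)³·(0.80)·(3.8e-4)²) = 3220
ΔG = RT ln(Q_c/K_c) = (8.314 J mol⁻¹ K⁻¹)(273 K) × ln(3220/11000)
   = (2.270 kJ/mol)(-1.229) = -2.79 kJ/mol
ΔG < 0, so the forward reaction is spontaneous (proceeds forward).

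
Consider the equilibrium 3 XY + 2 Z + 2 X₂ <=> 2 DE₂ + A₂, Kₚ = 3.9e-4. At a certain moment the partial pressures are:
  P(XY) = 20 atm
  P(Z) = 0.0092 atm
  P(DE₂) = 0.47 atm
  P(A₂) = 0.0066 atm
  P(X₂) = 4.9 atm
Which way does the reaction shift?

Qₚ = P(DE₂)²·P(A₂) / (P(XY)³·P(Z)²·P(X₂)²) = (0.47)²·(0.0066) / ((20)³·(0.0092)²·(4.9)²) = 9.0e-5
Qₚ = 9.0e-5 < Kₚ = 3.9e-4, so the forward reaction proceeds.

in the forward direction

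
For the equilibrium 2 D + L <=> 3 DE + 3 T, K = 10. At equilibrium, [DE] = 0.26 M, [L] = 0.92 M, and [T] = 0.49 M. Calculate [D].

[D] = 0.015 M

At equilibrium, K = [DE]³·[T]³ / ([D]²·[L]) = 10.
(0.26)³·(0.49)³ / (([D])²·(0.92)) = 10
[D]² = 2.25×10⁻⁴ ⇒ [D] = 0.015 M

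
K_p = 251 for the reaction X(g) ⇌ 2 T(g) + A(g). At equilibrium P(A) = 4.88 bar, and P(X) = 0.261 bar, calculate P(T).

P(T) = 3.66 bar

At equilibrium, K_p = P(T)²·P(A) / P(X) = 251.
(P(T))²·(4.88) / (0.261) = 251
P(T)² = 13.4 ⇒ P(T) = 3.66 bar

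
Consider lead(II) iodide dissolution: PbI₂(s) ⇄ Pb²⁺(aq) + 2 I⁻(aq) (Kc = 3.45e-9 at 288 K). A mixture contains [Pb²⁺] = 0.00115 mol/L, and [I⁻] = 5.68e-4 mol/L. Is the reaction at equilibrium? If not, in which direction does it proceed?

(PbI₂ is a pure solid — omitted from Qc.)
Qc = [Pb²⁺]·[I⁻]² = (0.00115)·(5.68e-4)² = 3.71e-10
Qc = 3.71e-10 < Kc = 3.45e-9, so the forward reaction proceeds.

to the right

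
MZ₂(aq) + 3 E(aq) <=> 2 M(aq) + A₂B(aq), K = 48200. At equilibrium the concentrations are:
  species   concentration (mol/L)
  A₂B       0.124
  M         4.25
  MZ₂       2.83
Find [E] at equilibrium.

At equilibrium, K = [M]²·[A₂B] / ([MZ₂]·[E]³) = 48200.
(4.25)²·(0.124) / ((2.83)·([E])³) = 48200
[E]³ = 1.64×10⁻⁵ ⇒ [E] = 0.0254 mol/L

[E] = 0.0254 mol/L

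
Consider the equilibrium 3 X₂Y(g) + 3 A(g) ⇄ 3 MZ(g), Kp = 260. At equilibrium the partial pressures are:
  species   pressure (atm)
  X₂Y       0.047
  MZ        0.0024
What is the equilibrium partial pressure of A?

At equilibrium, Kp = P(MZ)³ / (P(X₂Y)³·P(A)³) = 260.
(0.0024)³ / ((0.047)³·(P(A))³) = 260
P(A)³ = 5.12×10⁻⁷ ⇒ P(A) = 0.0080 atm

P(A) = 0.0080 atm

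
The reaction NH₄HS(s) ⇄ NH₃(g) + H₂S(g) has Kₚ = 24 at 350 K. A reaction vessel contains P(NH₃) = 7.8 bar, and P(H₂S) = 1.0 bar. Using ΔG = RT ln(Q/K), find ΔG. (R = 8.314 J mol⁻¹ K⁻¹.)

ΔG = -3.27 kJ/mol

(NH₄HS is a pure solid — omitted from Qₚ.)
Qₚ = P(NH₃)·P(H₂S) = (7.8)·(1.0) = 7.80
ΔG = RT ln(Qₚ/Kₚ) = (8.314 J mol⁻¹ K⁻¹)(350 K) × ln(7.80/24)
   = (2.910 kJ/mol)(-1.124) = -3.27 kJ/mol
ΔG < 0, so the forward reaction is spontaneous (proceeds forward).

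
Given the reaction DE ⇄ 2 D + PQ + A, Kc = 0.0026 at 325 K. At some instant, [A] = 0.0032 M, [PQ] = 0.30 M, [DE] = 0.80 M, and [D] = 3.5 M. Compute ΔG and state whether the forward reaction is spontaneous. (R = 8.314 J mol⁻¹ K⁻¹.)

Qc = [D]²·[PQ]·[A] / [DE] = (3.5)²·(0.30)·(0.0032) / (0.80) = 0.0147
ΔG = RT ln(Qc/Kc) = (8.314 J mol⁻¹ K⁻¹)(325 K) × ln(0.0147/0.0026)
   = (2.702 kJ/mol)(1.732) = 4.68 kJ/mol
ΔG > 0, so the forward reaction is non-spontaneous (proceeds in reverse).

ΔG = 4.68 kJ/mol; the forward reaction is non-spontaneous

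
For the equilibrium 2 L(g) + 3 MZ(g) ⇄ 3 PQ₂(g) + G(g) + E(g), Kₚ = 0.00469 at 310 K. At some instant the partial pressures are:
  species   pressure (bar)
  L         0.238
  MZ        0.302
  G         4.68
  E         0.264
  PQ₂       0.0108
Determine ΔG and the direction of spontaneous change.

ΔG = -3.99 kJ/mol; the forward reaction is spontaneous

Qₚ = P(PQ₂)³·P(G)·P(E) / (P(L)²·P(MZ)³) = (0.0108)³·(4.68)·(0.264) / ((0.238)²·(0.302)³) = 9.98×10⁻⁴
ΔG = RT ln(Qₚ/Kₚ) = (8.314 J mol⁻¹ K⁻¹)(310 K) × ln(9.98×10⁻⁴/0.00469)
   = (2.577 kJ/mol)(-1.547) = -3.99 kJ/mol
ΔG < 0, so the forward reaction is spontaneous (proceeds forward).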